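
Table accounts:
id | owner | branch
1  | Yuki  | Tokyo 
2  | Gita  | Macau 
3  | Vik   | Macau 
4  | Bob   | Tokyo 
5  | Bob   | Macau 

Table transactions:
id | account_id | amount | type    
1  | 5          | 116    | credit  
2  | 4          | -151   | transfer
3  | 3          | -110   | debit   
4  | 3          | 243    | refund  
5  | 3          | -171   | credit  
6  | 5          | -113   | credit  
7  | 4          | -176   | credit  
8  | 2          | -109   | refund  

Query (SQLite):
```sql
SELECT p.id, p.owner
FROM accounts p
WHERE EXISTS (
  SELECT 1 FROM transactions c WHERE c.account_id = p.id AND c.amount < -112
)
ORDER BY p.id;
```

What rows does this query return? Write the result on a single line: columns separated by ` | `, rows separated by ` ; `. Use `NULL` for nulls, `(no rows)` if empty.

3 | Vik ; 4 | Bob ; 5 | Bob

For each accounts row, check whether any transactions with matching account_id has amount < -112.
Keep rows where that is true.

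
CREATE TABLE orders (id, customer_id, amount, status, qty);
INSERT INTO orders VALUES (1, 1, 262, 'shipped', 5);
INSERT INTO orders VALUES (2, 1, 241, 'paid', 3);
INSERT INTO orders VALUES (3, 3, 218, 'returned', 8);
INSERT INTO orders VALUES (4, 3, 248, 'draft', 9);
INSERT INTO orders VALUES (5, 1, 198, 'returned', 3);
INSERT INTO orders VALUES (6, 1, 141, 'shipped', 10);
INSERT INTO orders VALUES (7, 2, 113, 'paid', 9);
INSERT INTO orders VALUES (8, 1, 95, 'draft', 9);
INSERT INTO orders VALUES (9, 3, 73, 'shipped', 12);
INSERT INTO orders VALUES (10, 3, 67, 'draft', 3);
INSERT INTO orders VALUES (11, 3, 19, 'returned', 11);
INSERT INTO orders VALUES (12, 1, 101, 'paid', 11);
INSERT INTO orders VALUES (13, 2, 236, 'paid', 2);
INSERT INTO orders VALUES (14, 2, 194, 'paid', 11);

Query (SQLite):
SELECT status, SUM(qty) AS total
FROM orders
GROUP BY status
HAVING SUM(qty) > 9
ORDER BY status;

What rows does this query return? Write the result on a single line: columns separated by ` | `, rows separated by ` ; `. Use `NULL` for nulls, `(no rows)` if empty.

draft | 21 ; paid | 36 ; returned | 22 ; shipped | 27

Partition orders by status; compute SUM(qty) within each group.
HAVING: keep groups where SUM(qty) > 9.
  draft: ids {4, 8, 10} → SUM(qty)=21
  paid: ids {2, 7, 12, 13, 14} → SUM(qty)=36
  returned: ids {3, 5, 11} → SUM(qty)=22
  shipped: ids {1, 6, 9} → SUM(qty)=27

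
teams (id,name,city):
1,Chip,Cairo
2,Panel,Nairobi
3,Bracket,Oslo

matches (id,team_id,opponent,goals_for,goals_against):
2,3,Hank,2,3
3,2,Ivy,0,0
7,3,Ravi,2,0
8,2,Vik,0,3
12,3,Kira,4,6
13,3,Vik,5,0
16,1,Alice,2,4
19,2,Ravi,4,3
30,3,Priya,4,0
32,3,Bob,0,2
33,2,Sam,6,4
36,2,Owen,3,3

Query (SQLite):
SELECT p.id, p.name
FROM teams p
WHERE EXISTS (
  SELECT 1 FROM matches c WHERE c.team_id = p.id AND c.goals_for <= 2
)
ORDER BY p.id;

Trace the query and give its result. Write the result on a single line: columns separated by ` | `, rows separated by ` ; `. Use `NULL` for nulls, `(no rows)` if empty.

1 | Chip ; 2 | Panel ; 3 | Bracket

For each teams row, check whether any matches with matching team_id has goals_for <= 2.
Keep rows where that is true.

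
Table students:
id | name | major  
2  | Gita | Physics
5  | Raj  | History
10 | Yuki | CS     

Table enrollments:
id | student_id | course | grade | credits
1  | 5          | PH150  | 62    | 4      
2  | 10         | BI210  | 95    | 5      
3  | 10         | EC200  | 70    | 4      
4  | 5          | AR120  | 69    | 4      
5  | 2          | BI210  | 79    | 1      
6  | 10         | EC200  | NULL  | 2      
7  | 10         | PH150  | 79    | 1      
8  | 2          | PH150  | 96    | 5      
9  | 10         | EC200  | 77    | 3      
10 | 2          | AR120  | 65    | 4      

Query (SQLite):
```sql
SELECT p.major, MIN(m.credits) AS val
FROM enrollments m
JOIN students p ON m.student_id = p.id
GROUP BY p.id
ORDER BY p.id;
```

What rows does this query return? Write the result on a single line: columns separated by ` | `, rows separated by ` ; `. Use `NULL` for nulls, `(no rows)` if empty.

Join each enrollments row to its students via student_id.
Group joined rows by students.id; compute MIN(m.credits) per group.
  2: ids {5, 8, 10} → MIN(m.credits)=1
  5: ids {1, 4} → MIN(m.credits)=4
  10: ids {2, 3, 6, 7, 9} → MIN(m.credits)=1

Physics | 1 ; History | 4 ; CS | 1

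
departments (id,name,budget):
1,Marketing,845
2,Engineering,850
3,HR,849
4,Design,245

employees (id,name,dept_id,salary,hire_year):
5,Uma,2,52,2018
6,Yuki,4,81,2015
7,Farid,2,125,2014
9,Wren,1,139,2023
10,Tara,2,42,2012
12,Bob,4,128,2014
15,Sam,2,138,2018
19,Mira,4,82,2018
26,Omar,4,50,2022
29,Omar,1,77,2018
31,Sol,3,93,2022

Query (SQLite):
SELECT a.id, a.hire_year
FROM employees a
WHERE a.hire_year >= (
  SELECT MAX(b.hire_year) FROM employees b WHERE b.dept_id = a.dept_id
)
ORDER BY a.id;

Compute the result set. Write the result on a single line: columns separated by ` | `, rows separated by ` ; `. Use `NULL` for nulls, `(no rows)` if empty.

For each employees row a, compute MAX(hire_year) over rows sharing a.dept_id.
Keep row a if a.hire_year >= that per-group MAX.
  dept_id=1: MAX(hire_year) = 2023
  dept_id=2: MAX(hire_year) = 2018
  dept_id=3: MAX(hire_year) = 2022
  dept_id=4: MAX(hire_year) = 2022

5 | 2018 ; 9 | 2023 ; 15 | 2018 ; 26 | 2022 ; 31 | 2022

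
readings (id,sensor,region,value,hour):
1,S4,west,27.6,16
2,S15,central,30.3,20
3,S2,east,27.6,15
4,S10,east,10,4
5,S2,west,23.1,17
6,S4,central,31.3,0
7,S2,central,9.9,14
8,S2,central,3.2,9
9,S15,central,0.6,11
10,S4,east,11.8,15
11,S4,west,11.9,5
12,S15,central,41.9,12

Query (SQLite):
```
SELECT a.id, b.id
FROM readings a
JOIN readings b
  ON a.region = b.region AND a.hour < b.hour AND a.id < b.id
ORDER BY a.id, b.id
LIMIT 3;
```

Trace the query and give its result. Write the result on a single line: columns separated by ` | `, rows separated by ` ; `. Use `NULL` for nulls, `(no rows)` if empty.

1 | 5 ; 4 | 10 ; 6 | 7

Pairs (a,b) with same region, a.hour < b.hour, a.id < b.id.
region groups: central:{2,6,7,8,9,12} east:{3,4,10} west:{1,5,11}
Ordered by (a.id, b.id); first 3.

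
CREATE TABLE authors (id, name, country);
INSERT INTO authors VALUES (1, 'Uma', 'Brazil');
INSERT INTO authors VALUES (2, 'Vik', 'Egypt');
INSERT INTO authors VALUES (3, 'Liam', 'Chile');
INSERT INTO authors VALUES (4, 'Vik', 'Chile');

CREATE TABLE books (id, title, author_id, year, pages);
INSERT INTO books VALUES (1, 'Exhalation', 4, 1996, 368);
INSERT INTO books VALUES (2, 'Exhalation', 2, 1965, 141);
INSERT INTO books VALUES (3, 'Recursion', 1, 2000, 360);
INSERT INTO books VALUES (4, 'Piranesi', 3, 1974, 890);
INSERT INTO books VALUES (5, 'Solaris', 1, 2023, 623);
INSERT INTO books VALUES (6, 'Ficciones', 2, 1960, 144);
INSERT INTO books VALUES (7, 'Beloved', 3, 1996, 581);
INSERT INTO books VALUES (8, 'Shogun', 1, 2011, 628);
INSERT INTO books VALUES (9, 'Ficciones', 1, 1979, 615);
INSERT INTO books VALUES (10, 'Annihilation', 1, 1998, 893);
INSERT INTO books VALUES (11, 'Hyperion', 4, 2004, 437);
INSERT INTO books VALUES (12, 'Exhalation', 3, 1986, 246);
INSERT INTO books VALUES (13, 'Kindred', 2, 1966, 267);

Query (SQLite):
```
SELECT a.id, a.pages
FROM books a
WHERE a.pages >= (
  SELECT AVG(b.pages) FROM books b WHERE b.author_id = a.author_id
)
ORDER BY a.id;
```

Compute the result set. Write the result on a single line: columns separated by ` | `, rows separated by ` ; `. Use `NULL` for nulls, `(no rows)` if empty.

For each books row a, compute AVG(pages) over rows sharing a.author_id.
Keep row a if a.pages >= that per-group AVG.
  author_id=1: AVG(pages) = 623.8
  author_id=2: AVG(pages) = 184.0
  author_id=3: AVG(pages) = 572.333333
  author_id=4: AVG(pages) = 402.5

4 | 890 ; 7 | 581 ; 8 | 628 ; 10 | 893 ; 11 | 437 ; 13 | 267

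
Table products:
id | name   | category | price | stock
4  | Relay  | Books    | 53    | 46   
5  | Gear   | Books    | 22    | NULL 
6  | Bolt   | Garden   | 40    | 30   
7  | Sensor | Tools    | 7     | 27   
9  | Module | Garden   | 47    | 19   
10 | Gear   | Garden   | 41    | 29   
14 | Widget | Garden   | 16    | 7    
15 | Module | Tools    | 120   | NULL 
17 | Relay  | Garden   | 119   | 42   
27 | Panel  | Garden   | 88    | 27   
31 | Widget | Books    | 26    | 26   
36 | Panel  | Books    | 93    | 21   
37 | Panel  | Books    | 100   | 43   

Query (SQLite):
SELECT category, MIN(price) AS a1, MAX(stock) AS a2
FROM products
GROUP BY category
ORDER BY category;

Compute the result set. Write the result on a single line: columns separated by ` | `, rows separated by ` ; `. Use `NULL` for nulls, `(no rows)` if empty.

Group products by category.
Per group compute: MIN(price), MAX(stock).
  Books: ids {4, 5, 31, 36, 37} → MIN(price)=22, MAX(stock)=46
  Garden: ids {6, 9, 10, 14, 17, 27} → MIN(price)=16, MAX(stock)=42
  Tools: ids {7, 15} → MIN(price)=7, MAX(stock)=27

Books | 22 | 46 ; Garden | 16 | 42 ; Tools | 7 | 27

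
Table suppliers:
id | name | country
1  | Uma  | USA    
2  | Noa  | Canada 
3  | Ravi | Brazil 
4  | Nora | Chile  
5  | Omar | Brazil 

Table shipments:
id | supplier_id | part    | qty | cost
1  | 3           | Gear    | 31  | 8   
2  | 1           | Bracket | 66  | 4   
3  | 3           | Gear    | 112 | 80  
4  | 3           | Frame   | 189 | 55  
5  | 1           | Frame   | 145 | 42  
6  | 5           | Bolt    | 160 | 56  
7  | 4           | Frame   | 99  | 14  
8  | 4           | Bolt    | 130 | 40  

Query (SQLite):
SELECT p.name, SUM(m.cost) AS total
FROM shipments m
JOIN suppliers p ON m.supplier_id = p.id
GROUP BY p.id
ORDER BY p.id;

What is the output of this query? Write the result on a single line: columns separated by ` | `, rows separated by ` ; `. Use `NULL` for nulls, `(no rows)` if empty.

Join each shipments row to its suppliers via supplier_id.
Group joined rows by suppliers.id; compute SUM(m.cost) per group.
  1: ids {2, 5} → SUM(m.cost)=46
  3: ids {1, 3, 4} → SUM(m.cost)=143
  4: ids {7, 8} → SUM(m.cost)=54
  5: ids {6} → SUM(m.cost)=56

Uma | 46 ; Ravi | 143 ; Nora | 54 ; Omar | 56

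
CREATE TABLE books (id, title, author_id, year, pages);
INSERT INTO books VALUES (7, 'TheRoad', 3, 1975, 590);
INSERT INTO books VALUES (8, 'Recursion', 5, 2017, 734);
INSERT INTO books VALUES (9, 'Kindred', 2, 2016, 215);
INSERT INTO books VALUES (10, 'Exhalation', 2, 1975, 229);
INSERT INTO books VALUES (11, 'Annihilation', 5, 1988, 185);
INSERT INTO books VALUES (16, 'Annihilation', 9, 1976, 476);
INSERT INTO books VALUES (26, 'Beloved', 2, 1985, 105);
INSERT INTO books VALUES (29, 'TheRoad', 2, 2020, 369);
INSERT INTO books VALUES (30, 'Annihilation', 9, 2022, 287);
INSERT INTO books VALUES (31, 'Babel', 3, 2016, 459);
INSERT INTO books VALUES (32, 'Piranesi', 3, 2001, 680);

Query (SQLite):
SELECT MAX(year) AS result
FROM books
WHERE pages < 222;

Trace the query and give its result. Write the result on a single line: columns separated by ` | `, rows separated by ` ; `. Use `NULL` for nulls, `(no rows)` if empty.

Rows where pages < 222 → year values: [2016, 1988, 1985].
MAX of non-NULL values = 2016.

2016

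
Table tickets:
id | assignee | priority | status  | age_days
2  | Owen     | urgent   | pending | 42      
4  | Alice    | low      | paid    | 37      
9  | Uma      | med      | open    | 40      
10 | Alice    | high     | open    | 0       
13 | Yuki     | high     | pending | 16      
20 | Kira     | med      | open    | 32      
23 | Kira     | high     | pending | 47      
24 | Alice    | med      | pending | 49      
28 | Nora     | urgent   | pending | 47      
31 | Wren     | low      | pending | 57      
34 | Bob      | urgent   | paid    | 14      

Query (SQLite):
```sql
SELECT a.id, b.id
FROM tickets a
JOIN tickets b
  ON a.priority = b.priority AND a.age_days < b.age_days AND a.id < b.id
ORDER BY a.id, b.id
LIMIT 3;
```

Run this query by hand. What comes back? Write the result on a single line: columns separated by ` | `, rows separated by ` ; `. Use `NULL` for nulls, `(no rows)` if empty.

2 | 28 ; 4 | 31 ; 9 | 24

Pairs (a,b) with same priority, a.age_days < b.age_days, a.id < b.id.
priority groups: high:{10,13,23} low:{4,31} med:{9,20,24} urgent:{2,28,34}
Ordered by (a.id, b.id); first 3.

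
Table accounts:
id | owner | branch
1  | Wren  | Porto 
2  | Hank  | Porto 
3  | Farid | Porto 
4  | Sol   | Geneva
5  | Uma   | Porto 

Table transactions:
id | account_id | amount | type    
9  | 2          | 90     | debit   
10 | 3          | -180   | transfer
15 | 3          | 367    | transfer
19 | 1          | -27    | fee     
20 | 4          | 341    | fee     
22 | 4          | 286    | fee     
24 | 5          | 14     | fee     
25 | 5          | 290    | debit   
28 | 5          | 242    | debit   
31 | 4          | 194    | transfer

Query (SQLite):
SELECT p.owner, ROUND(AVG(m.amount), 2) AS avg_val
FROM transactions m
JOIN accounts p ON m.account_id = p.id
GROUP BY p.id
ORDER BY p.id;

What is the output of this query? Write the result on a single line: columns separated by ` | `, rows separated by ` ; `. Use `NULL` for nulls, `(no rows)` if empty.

Join each transactions row to its accounts via account_id.
Group joined rows by accounts.id; compute ROUND(AVG(m.amount), 2) per group.
  1: ids {19} → ROUND(AVG(m.amount), 2)=-27
  2: ids {9} → ROUND(AVG(m.amount), 2)=90
  3: ids {10, 15} → ROUND(AVG(m.amount), 2)=93.5
  4: ids {20, 22, 31} → ROUND(AVG(m.amount), 2)=273.67
  5: ids {24, 25, 28} → ROUND(AVG(m.amount), 2)=182

Wren | -27 ; Hank | 90 ; Farid | 93.5 ; Sol | 273.67 ; Uma | 182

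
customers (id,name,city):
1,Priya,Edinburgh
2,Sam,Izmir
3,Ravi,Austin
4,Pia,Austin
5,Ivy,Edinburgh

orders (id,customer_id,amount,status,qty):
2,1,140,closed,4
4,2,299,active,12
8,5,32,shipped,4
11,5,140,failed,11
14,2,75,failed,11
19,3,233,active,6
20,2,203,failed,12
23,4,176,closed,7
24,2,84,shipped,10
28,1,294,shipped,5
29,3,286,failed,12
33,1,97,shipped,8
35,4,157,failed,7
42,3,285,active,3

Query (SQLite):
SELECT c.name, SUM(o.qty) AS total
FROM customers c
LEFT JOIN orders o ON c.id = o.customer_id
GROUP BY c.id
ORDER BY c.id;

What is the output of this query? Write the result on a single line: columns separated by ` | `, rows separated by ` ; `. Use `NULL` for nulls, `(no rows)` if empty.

LEFT JOIN keeps every customers row; unmatched ones get NULL for orders columns.
Group by customers.id and compute SUM(o.qty). SUM over an all-NULL group is NULL.
  1: ids {2, 28, 33} → SUM(o.qty)=17
  2: ids {4, 14, 20, 24} → SUM(o.qty)=45
  3: ids {19, 29, 42} → SUM(o.qty)=21
  4: ids {23, 35} → SUM(o.qty)=14
  5: ids {8, 11} → SUM(o.qty)=15

Priya | 17 ; Sam | 45 ; Ravi | 21 ; Pia | 14 ; Ivy | 15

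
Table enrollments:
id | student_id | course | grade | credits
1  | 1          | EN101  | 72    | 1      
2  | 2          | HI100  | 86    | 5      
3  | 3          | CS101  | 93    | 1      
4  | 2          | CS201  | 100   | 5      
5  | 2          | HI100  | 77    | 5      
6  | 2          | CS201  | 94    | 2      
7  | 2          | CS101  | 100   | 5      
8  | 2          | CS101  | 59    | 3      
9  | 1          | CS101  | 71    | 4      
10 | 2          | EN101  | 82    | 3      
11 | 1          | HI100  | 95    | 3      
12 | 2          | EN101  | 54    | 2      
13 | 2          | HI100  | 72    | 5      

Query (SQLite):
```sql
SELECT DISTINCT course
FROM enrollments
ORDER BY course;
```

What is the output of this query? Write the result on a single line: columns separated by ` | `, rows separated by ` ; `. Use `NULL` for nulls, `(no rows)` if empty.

Collect distinct course values from enrollments.

CS101 ; CS201 ; EN101 ; HI100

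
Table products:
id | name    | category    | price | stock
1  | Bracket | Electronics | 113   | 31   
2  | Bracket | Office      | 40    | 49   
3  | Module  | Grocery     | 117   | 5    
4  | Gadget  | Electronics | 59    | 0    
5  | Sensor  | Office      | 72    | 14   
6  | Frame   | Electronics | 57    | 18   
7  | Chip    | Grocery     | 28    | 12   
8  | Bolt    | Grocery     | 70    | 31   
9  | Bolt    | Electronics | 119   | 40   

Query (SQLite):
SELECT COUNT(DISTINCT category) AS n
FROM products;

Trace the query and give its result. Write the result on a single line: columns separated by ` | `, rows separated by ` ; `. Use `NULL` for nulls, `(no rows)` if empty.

Count distinct non-NULL category values.

3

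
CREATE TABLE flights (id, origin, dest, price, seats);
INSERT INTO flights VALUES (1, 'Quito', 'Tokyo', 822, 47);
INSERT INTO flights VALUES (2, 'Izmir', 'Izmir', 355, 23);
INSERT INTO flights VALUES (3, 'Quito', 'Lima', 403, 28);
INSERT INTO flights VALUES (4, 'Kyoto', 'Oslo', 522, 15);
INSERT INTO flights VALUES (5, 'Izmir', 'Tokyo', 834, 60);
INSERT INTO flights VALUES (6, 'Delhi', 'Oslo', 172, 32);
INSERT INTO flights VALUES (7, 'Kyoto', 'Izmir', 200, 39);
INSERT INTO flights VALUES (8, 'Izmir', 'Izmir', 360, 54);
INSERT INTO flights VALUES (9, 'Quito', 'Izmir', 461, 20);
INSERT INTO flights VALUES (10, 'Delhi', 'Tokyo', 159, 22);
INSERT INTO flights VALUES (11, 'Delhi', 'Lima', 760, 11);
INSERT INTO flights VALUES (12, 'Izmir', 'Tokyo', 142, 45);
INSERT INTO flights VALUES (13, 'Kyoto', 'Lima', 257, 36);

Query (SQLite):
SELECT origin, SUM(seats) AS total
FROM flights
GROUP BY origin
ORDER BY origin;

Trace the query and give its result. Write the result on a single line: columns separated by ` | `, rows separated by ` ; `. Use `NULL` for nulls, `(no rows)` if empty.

Delhi | 65 ; Izmir | 182 ; Kyoto | 90 ; Quito | 95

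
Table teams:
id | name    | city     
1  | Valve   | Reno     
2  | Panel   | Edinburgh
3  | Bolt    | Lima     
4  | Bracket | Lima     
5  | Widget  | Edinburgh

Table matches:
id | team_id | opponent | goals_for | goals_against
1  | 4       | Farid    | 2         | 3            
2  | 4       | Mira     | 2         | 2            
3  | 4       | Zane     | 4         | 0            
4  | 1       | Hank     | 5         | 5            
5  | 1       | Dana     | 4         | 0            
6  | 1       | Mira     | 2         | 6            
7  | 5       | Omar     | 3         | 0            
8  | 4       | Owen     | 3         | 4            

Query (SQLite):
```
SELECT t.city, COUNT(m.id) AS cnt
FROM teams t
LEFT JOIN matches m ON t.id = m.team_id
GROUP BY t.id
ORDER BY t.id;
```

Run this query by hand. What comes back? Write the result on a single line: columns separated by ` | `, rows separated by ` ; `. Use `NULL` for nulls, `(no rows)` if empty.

Reno | 3 ; Edinburgh | 0 ; Lima | 0 ; Lima | 4 ; Edinburgh | 1

LEFT JOIN keeps every teams row; unmatched ones get NULL for matches columns.
Group by teams.id and compute COUNT(m.id). COUNT(col) of an all-NULL group is 0.
  1: ids {4, 5, 6} → COUNT(m.id)=3
  2: ids {—} → COUNT(m.id)=0
  3: ids {—} → COUNT(m.id)=0
  4: ids {1, 2, 3, 8} → COUNT(m.id)=4
  5: ids {7} → COUNT(m.id)=1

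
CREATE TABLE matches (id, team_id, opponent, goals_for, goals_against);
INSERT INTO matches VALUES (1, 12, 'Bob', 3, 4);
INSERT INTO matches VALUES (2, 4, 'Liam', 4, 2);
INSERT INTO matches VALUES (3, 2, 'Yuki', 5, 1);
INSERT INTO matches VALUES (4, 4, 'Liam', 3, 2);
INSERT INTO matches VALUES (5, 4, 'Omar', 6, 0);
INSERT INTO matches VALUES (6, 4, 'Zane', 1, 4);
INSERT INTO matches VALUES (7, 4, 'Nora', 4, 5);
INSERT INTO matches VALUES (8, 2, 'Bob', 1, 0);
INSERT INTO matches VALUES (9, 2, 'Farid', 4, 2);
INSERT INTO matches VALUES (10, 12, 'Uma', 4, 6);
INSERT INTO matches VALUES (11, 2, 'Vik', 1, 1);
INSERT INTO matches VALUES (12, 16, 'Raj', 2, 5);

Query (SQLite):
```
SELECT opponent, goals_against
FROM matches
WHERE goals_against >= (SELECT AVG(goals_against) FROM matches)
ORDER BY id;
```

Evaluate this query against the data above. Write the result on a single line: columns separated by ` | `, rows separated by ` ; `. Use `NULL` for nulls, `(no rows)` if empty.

Bob | 4 ; Zane | 4 ; Nora | 5 ; Uma | 6 ; Raj | 5

Scalar subquery: AVG(goals_against) over all matches rows = 2.666667 (≈; comparison uses full precision).
Keep rows where goals_against >= that value.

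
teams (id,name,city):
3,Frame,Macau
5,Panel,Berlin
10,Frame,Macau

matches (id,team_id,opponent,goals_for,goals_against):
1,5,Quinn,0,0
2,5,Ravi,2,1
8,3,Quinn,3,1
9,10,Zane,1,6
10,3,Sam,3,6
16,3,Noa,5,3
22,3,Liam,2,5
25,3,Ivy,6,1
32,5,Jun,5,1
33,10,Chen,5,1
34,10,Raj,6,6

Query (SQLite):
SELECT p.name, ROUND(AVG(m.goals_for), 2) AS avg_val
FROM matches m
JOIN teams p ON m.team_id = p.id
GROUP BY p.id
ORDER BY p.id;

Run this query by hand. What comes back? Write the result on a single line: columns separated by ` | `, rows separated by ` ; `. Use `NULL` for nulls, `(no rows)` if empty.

Join each matches row to its teams via team_id.
Group joined rows by teams.id; compute ROUND(AVG(m.goals_for), 2) per group.
  3: ids {8, 10, 16, 22, 25} → ROUND(AVG(m.goals_for), 2)=3.8
  5: ids {1, 2, 32} → ROUND(AVG(m.goals_for), 2)=2.33
  10: ids {9, 33, 34} → ROUND(AVG(m.goals_for), 2)=4

Frame | 3.8 ; Panel | 2.33 ; Frame | 4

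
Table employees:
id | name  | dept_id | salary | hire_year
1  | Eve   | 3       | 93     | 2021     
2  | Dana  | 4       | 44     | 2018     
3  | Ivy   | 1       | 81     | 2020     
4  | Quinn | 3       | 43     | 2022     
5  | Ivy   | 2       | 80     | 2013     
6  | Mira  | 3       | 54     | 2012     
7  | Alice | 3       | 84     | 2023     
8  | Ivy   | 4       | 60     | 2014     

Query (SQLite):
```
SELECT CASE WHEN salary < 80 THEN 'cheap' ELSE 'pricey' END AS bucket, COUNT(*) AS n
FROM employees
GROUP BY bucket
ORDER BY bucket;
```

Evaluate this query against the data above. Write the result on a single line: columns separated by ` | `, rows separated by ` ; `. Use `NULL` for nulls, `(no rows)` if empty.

cheap | 4 ; pricey | 4

Bucket rows by salary < 80 → 'cheap' else 'pricey'; count each bucket.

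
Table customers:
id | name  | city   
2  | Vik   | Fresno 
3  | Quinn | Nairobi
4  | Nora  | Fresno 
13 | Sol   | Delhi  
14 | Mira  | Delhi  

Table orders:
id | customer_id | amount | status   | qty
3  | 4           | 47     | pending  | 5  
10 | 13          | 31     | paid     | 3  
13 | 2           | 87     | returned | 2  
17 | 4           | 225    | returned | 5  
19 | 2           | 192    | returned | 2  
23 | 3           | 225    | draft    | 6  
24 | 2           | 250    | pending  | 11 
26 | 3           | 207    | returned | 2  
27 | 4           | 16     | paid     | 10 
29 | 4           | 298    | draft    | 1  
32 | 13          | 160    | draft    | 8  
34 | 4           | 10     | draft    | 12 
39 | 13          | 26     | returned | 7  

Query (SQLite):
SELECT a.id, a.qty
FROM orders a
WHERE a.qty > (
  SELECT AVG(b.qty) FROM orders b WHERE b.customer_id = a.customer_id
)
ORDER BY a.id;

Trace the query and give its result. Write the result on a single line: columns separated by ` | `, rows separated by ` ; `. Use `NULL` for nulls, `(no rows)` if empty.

For each orders row a, compute AVG(qty) over rows sharing a.customer_id.
Keep row a if a.qty > that per-group AVG.
  customer_id=2: AVG(qty) = 5.0
  customer_id=3: AVG(qty) = 4.0
  customer_id=4: AVG(qty) = 6.6
  customer_id=13: AVG(qty) = 6.0

23 | 6 ; 24 | 11 ; 27 | 10 ; 32 | 8 ; 34 | 12 ; 39 | 7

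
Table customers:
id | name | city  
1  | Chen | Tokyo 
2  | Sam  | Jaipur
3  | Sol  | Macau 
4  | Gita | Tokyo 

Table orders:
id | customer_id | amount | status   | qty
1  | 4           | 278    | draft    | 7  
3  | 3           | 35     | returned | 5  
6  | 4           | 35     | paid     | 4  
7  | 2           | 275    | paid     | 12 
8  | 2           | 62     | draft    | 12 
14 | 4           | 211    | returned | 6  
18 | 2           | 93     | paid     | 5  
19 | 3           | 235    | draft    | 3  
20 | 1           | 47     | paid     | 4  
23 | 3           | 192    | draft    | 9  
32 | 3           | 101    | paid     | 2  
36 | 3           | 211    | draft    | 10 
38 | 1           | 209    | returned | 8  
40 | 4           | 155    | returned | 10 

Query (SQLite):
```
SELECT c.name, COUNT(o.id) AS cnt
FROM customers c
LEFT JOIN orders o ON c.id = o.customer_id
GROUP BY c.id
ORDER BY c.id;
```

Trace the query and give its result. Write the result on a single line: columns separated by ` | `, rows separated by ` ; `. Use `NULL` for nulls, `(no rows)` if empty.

LEFT JOIN keeps every customers row; unmatched ones get NULL for orders columns.
Group by customers.id and compute COUNT(o.id). COUNT(col) of an all-NULL group is 0.
  1: ids {20, 38} → COUNT(o.id)=2
  2: ids {7, 8, 18} → COUNT(o.id)=3
  3: ids {3, 19, 23, 32, 36} → COUNT(o.id)=5
  4: ids {1, 6, 14, 40} → COUNT(o.id)=4

Chen | 2 ; Sam | 3 ; Sol | 5 ; Gita | 4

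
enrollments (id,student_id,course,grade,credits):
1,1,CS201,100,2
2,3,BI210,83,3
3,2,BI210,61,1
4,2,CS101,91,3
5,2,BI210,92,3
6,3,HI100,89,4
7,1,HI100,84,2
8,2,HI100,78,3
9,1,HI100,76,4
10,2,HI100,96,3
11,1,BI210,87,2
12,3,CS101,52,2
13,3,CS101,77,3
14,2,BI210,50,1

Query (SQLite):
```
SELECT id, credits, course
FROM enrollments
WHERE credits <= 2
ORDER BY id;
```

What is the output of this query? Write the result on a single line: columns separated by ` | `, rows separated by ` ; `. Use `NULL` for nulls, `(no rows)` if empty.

1 | 2 | CS201 ; 3 | 1 | BI210 ; 7 | 2 | HI100 ; 11 | 2 | BI210 ; 12 | 2 | CS101 ; 14 | 1 | BI210

credits <= 2: ids {1, 3, 7, 11, 12, 14}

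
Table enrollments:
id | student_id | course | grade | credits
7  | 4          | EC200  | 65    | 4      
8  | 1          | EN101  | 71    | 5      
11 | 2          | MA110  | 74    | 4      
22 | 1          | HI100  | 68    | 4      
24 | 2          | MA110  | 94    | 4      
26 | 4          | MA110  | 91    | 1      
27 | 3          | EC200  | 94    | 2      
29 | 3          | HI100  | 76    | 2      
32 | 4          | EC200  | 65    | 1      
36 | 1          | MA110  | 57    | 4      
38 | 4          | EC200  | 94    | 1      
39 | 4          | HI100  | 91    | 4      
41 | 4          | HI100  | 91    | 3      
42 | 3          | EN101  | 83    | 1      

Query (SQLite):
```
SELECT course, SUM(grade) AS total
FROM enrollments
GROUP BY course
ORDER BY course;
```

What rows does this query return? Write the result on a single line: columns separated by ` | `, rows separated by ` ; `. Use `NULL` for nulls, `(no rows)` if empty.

EC200 | 318 ; EN101 | 154 ; HI100 | 326 ; MA110 | 316

Partition enrollments by course; compute SUM(grade) within each group.
  EC200: ids {7, 27, 32, 38} → SUM(grade)=318
  EN101: ids {8, 42} → SUM(grade)=154
  HI100: ids {22, 29, 39, 41} → SUM(grade)=326
  MA110: ids {11, 24, 26, 36} → SUM(grade)=316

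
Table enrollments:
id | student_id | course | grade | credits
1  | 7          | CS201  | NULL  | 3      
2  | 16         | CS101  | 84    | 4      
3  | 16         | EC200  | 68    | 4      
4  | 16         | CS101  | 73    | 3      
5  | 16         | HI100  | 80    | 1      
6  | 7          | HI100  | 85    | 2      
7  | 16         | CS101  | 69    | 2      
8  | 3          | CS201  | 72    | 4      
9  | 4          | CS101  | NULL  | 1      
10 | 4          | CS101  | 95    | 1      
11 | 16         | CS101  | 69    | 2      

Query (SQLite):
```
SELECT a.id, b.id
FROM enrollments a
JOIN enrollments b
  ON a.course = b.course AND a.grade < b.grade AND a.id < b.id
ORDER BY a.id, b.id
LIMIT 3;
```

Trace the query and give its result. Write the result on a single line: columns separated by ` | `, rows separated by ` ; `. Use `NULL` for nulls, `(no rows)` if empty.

2 | 10 ; 4 | 10 ; 5 | 6

Pairs (a,b) with same course, a.grade < b.grade, a.id < b.id.
course groups: CS101:{2,4,7,9,10,11} CS201:{1,8} EC200:{3} HI100:{5,6}
Ordered by (a.id, b.id); first 3.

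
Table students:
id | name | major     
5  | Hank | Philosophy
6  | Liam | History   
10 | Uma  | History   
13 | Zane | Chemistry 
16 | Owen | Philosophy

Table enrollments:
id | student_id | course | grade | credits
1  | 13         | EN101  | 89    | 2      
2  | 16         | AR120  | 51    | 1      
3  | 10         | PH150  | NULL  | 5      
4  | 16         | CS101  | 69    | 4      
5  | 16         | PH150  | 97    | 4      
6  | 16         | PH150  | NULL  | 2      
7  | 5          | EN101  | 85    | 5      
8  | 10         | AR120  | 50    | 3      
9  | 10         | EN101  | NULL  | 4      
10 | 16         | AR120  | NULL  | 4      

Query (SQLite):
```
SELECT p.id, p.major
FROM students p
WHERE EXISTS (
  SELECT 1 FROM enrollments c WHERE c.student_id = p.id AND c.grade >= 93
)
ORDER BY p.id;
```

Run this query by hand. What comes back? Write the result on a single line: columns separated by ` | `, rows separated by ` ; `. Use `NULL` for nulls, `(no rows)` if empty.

For each students row, check whether any enrollments with matching student_id has grade >= 93.
Keep rows where that is true.

16 | Philosophy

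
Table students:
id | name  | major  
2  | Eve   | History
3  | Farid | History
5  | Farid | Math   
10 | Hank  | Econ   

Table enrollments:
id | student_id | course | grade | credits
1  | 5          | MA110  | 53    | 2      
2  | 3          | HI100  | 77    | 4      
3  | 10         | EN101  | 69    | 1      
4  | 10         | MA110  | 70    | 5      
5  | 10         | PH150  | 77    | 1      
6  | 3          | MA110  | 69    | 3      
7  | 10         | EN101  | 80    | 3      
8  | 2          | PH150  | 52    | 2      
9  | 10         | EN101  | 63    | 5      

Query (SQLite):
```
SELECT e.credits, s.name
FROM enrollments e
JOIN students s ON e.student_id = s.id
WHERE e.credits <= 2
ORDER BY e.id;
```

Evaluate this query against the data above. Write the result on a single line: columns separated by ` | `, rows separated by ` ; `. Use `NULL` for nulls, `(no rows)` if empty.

2 | Farid ; 1 | Hank ; 1 | Hank ; 2 | Eve

Each enrollments row matches the students row where student_id = students.id.
Then keep rows with e.credits <= 2.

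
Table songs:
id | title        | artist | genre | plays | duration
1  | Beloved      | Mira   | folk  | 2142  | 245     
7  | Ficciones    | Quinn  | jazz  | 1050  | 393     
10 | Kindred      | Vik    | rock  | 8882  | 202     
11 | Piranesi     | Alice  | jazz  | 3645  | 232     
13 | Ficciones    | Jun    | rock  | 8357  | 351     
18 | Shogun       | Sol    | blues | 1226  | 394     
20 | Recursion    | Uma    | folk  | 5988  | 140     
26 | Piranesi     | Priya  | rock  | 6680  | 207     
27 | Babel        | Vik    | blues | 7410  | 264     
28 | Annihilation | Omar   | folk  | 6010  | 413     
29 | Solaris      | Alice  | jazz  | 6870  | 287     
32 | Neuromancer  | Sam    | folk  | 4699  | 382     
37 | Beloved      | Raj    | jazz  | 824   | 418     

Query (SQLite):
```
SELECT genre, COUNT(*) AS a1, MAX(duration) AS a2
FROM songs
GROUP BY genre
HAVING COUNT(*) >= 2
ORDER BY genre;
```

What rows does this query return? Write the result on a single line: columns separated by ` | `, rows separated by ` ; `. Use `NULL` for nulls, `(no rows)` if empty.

Group songs by genre.
Per group compute: COUNT(*), MAX(duration).
HAVING: drop groups with fewer than 2 rows.
  blues: ids {18, 27} → COUNT(*)=2, MAX(duration)=394
  folk: ids {1, 20, 28, 32} → COUNT(*)=4, MAX(duration)=413
  jazz: ids {7, 11, 29, 37} → COUNT(*)=4, MAX(duration)=418
  rock: ids {10, 13, 26} → COUNT(*)=3, MAX(duration)=351

blues | 2 | 394 ; folk | 4 | 413 ; jazz | 4 | 418 ; rock | 3 | 351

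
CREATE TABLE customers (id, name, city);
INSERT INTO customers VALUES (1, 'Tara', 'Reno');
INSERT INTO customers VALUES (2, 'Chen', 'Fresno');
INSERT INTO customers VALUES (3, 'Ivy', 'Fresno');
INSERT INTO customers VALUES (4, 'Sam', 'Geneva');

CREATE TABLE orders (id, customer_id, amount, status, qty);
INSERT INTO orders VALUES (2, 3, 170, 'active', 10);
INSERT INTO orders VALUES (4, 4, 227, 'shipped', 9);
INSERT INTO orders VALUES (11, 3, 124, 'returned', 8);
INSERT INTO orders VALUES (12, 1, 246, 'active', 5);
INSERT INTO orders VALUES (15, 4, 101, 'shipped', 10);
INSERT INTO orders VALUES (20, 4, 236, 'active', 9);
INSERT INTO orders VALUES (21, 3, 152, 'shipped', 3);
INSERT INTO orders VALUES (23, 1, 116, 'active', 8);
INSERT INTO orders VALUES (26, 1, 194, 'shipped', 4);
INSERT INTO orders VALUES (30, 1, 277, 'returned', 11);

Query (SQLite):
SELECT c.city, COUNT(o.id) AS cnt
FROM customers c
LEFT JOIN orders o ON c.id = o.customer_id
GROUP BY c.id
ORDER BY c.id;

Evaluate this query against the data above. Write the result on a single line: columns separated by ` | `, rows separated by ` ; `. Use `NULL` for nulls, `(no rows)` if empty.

Reno | 4 ; Fresno | 0 ; Fresno | 3 ; Geneva | 3

LEFT JOIN keeps every customers row; unmatched ones get NULL for orders columns.
Group by customers.id and compute COUNT(o.id). COUNT(col) of an all-NULL group is 0.
  1: ids {12, 23, 26, 30} → COUNT(o.id)=4
  2: ids {—} → COUNT(o.id)=0
  3: ids {2, 11, 21} → COUNT(o.id)=3
  4: ids {4, 15, 20} → COUNT(o.id)=3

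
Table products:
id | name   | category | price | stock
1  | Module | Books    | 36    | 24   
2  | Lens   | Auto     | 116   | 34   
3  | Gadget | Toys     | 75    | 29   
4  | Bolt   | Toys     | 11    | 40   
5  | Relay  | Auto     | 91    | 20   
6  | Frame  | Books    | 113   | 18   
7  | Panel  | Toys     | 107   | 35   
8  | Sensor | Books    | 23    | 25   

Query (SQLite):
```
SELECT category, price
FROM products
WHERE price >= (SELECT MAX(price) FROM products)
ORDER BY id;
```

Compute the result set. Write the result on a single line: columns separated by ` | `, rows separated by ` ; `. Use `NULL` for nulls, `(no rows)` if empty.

Scalar subquery: MAX(price) over all products rows = 116.
Keep rows where price >= that value.

Auto | 116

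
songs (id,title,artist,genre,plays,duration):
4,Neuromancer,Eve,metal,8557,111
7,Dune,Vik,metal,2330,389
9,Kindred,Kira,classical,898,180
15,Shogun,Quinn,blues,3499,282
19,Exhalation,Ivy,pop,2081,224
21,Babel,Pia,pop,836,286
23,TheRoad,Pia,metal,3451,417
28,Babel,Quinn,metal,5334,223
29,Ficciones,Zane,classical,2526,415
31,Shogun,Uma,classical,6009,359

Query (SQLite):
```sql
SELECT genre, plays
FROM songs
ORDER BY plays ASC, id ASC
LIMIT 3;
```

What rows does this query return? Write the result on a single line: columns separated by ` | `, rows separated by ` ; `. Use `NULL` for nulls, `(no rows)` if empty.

Sort by plays asc, tiebreak id asc: (836, id=21), (898, id=9), (2081, id=19), (2330, id=7), (2526, id=29), (3451, id=23) …. Take first 3.

pop | 836 ; classical | 898 ; pop | 2081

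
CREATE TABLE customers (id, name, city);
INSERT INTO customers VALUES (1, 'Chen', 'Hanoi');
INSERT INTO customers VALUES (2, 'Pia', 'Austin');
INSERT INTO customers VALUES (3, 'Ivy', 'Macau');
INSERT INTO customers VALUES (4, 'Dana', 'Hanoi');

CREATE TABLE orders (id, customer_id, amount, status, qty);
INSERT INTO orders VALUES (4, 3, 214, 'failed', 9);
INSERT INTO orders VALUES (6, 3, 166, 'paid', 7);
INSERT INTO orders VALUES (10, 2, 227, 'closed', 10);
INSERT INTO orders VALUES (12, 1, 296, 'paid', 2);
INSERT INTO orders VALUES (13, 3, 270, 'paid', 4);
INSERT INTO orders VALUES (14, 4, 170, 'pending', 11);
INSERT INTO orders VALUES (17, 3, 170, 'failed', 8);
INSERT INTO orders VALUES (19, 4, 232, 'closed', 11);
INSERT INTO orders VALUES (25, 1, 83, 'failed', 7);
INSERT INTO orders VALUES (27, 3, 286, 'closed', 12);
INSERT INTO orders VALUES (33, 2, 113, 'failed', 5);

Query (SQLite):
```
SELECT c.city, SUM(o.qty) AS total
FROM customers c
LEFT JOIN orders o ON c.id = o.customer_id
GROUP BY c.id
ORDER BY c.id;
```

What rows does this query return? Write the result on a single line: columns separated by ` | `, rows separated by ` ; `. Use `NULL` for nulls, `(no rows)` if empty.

Hanoi | 9 ; Austin | 15 ; Macau | 40 ; Hanoi | 22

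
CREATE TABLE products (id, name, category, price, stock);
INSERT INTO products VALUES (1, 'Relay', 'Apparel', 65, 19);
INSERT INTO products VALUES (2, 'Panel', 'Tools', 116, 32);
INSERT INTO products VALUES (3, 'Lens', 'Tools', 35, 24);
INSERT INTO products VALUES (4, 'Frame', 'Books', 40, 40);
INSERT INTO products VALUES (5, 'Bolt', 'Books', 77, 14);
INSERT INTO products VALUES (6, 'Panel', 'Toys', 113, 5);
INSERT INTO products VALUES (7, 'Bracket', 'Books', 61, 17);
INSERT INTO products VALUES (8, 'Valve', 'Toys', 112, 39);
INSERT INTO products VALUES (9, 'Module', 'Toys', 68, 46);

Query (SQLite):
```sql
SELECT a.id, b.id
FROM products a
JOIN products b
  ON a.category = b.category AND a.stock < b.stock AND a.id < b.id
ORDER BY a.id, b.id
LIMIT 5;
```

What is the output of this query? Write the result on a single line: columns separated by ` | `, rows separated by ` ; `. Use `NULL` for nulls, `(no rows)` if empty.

5 | 7 ; 6 | 8 ; 6 | 9 ; 8 | 9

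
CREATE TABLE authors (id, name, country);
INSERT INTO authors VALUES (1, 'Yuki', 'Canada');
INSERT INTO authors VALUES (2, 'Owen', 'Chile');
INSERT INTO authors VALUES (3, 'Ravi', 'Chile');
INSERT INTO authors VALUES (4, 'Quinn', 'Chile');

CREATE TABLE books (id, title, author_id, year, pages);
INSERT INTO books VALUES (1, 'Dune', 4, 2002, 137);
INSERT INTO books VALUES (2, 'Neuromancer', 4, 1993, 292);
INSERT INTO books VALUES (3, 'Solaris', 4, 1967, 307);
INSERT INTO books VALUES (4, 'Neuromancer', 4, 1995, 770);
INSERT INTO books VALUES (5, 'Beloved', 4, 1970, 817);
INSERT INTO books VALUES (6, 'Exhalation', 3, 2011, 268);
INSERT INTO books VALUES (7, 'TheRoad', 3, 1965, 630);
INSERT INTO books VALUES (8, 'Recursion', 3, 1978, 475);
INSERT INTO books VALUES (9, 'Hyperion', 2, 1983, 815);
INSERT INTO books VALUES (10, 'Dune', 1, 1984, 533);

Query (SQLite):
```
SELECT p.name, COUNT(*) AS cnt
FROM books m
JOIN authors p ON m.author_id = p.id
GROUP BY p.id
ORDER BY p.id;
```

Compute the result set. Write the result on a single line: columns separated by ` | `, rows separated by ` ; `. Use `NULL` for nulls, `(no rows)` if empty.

Yuki | 1 ; Owen | 1 ; Ravi | 3 ; Quinn | 5

Join each books row to its authors via author_id.
Group joined rows by authors.id; compute COUNT(*) per group.
  1: ids {10} → COUNT(*)=1
  2: ids {9} → COUNT(*)=1
  3: ids {6, 7, 8} → COUNT(*)=3
  4: ids {1, 2, 3, 4, 5} → COUNT(*)=5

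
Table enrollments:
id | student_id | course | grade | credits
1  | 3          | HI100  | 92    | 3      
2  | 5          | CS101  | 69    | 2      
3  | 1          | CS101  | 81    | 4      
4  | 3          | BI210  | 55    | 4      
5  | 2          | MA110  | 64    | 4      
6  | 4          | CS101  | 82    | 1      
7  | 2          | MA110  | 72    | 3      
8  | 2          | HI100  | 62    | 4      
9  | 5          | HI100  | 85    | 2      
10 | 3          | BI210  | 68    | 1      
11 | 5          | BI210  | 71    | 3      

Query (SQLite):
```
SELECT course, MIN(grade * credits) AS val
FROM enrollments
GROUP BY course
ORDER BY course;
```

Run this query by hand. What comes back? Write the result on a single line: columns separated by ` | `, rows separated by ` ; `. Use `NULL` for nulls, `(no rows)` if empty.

BI210 | 68 ; CS101 | 82 ; HI100 | 170 ; MA110 | 216

For each row compute grade * credits.
Group by course; take MIN of the expression per group.
  BI210: ids {4, 10, 11} → MIN(grade * credits)=68
  CS101: ids {2, 3, 6} → MIN(grade * credits)=82
  HI100: ids {1, 8, 9} → MIN(grade * credits)=170
  MA110: ids {5, 7} → MIN(grade * credits)=216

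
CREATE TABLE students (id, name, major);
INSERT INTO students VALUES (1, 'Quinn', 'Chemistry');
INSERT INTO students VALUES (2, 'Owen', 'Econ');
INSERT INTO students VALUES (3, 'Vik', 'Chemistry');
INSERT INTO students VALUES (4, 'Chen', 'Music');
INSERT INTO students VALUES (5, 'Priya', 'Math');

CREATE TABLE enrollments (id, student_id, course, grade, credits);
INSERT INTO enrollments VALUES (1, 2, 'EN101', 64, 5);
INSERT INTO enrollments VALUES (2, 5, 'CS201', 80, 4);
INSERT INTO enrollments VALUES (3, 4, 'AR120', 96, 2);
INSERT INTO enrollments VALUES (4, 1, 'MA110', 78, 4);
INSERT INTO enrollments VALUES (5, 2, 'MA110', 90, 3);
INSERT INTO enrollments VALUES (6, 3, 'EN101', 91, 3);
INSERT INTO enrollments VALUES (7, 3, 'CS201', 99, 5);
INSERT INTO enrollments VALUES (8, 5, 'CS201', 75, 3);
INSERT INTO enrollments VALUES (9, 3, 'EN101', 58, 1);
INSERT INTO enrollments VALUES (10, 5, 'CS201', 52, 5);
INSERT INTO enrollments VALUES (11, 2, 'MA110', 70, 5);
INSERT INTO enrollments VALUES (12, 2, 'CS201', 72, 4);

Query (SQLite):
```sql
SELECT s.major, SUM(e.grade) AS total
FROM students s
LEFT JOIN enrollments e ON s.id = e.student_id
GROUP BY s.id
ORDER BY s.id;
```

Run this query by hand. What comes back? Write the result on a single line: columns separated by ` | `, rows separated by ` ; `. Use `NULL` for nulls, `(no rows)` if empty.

LEFT JOIN keeps every students row; unmatched ones get NULL for enrollments columns.
Group by students.id and compute SUM(e.grade). SUM over an all-NULL group is NULL.
  1: ids {4} → SUM(e.grade)=78
  2: ids {1, 5, 11, 12} → SUM(e.grade)=296
  3: ids {6, 7, 9} → SUM(e.grade)=248
  4: ids {3} → SUM(e.grade)=96
  5: ids {2, 8, 10} → SUM(e.grade)=207

Chemistry | 78 ; Econ | 296 ; Chemistry | 248 ; Music | 96 ; Math | 207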